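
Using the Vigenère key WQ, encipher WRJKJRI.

Repeat the key across the message: WQWQWQW
W(22)+W(22): 44≡18 → S
R(17)+Q(16): 33≡7 → H
J(9)+W(22): 31≡5 → F
K(10)+Q(16): 26≡0 → A
J(9)+W(22): 31≡5 → F
R(17)+Q(16): 33≡7 → H
I(8)+W(22): 30≡4 → E

SHFAFHE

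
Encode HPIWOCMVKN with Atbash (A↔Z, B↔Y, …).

H(7) → S(18)
P(15) → K(10)
I(8) → R(17)
W(22) → D(3)
O(14) → L(11)
C(2) → X(23)
M(12) → N(13)
V(21) → E(4)
K(10) → P(15)
N(13) → M(12)

SKRDLXNEPM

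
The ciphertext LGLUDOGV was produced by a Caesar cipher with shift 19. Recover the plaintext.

SNSBKVNC

L(11): 11−19=-8≡18 → S
G(6): 6−19=-13≡13 → N
L(11): 11−19=-8≡18 → S
U(20): 20−19=1 → B
D(3): 3−19=-16≡10 → K
O(14): 14−19=-5≡21 → V
G(6): 6−19=-13≡13 → N
V(21): 21−19=2 → C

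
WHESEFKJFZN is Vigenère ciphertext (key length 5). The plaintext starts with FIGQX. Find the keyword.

RZYCH

Subtract each crib letter from the matching ciphertext letter (mod 26):
W(22)−F(5)=17 → R
H(7)−I(8)=-1≡25 → Z
E(4)−G(6)=-2≡24 → Y
S(18)−Q(16)=2 → C
E(4)−X(23)=-19≡7 → H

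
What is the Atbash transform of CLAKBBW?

XOZPYYD

C(2) → X(23)
L(11) → O(14)
A(0) → Z(25)
K(10) → P(15)
B(1) → Y(24)
B(1) → Y(24)
W(22) → D(3)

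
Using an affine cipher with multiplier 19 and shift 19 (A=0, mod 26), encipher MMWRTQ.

M(12): 19·12+19=247≡13 → N
M(12): 19·12+19=247≡13 → N
W(22): 19·22+19=437≡21 → V
R(17): 19·17+19=342≡4 → E
T(19): 19·19+19=380≡16 → Q
Q(16): 19·16+19=323≡11 → L

NNVEQL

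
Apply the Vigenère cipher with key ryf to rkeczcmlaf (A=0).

iijtxhdjfw

Repeat the key across the message: ryfryfryfr
r(17)+r(17): 34≡8 → i
k(10)+y(24): 34≡8 → i
e(4)+f(5): 9 → j
c(2)+r(17): 19 → t
z(25)+y(24): 49≡23 → x
c(2)+f(5): 7 → h
m(12)+r(17): 29≡3 → d
l(11)+y(24): 35≡9 → j
a(0)+f(5): 5 → f
f(5)+r(17): 22 → w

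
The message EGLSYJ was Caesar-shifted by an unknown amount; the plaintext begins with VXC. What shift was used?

From the crib: E(4)−V(21)=-17≡9, so the shift is 9.

9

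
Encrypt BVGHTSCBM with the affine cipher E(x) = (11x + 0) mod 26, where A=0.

LXOZBQWLC

B(1): 11·1+0=11 → L
V(21): 11·21+0=231≡23 → X
G(6): 11·6+0=66≡14 → O
H(7): 11·7+0=77≡25 → Z
T(19): 11·19+0=209≡1 → B
S(18): 11·18+0=198≡16 → Q
C(2): 11·2+0=22 → W
B(1): 11·1+0=11 → L
M(12): 11·12+0=132≡2 → C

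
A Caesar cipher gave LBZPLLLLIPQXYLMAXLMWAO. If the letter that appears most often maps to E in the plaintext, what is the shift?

The most frequent ciphertext letter is L (appears 7 times).
L is position 11; E is position 4.
Shift = 7.

7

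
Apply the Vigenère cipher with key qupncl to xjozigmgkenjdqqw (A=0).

Repeat the key across the message: qupnclqupnclqupn
x(23)+q(16): 39≡13 → n
j(9)+u(20): 29≡3 → d
o(14)+p(15): 29≡3 → d
z(25)+n(13): 38≡12 → m
i(8)+c(2): 10 → k
g(6)+l(11): 17 → r
m(12)+q(16): 28≡2 → c
g(6)+u(20): 26≡0 → a
k(10)+p(15): 25 → z
e(4)+n(13): 17 → r
n(13)+c(2): 15 → p
j(9)+l(11): 20 → u
d(3)+q(16): 19 → t
q(16)+u(20): 36≡10 → k
q(16)+p(15): 31≡5 → f
w(22)+n(13): 35≡9 → j

nddmkrcazrputkfj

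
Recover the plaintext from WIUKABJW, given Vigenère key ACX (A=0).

WGXKYEJU

Repeat the key across the ciphertext: ACXACXAC
W(22)−A(0): 22 → W
I(8)−C(2): 6 → G
U(20)−X(23): -3≡23 → X
K(10)−A(0): 10 → K
A(0)−C(2): -2≡24 → Y
B(1)−X(23): -22≡4 → E
J(9)−A(0): 9 → J
W(22)−C(2): 20 → U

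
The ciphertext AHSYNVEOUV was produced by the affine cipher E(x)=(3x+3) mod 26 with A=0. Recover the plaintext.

The inverse of 3 mod 26 is 9, since 3·9=27≡1. Apply D(y)=9·(y−3) mod 26:
A(0): 9·(0−3)=-27≡25 → Z
H(7): 9·(7−3)=36≡10 → K
S(18): 9·(18−3)=135≡5 → F
Y(24): 9·(24−3)=189≡7 → H
N(13): 9·(13−3)=90≡12 → M
V(21): 9·(21−3)=162≡6 → G
E(4): 9·(4−3)=9 → J
O(14): 9·(14−3)=99≡21 → V
U(20): 9·(20−3)=153≡23 → X
V(21): 9·(21−3)=162≡6 → G

ZKFHMGJVXG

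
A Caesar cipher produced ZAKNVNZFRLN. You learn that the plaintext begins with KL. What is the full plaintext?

From the crib: Z(25)−K(10)=15, so the shift is 15.
Subtract 15 from each ciphertext letter:
Z(25): 25−15=10 → K
A(0): 0−15=-15≡11 → L
K(10): 10−15=-5≡21 → V
N(13): 13−15=-2≡24 → Y
V(21): 21−15=6 → G
N(13): 13−15=-2≡24 → Y
Z(25): 25−15=10 → K
F(5): 5−15=-10≡16 → Q
R(17): 17−15=2 → C
L(11): 11−15=-4≡22 → W
N(13): 13−15=-2≡24 → Y

KLVYGYKQCWY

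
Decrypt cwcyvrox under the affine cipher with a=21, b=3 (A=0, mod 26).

vrvbmsdw

The inverse of 21 mod 26 is 5, since 21·5=105≡1. Apply D(y)=5·(y−3) mod 26:
c(2): 5·(2−3)=-5≡21 → v
w(22): 5·(22−3)=95≡17 → r
c(2): 5·(2−3)=-5≡21 → v
y(24): 5·(24−3)=105≡1 → b
v(21): 5·(21−3)=90≡12 → m
r(17): 5·(17−3)=70≡18 → s
o(14): 5·(14−3)=55≡3 → d
x(23): 5·(23−3)=100≡22 → w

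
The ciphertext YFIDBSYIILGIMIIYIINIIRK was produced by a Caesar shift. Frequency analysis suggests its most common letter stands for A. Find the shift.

The most frequent ciphertext letter is I (appears 10 times).
I is position 8; A is position 0.
Shift = 8.

8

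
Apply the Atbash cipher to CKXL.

XPCO

C(2) → X(23)
K(10) → P(15)
X(23) → C(2)
L(11) → O(14)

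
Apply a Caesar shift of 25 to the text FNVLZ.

F(5): 5+25=30≡4 → E
N(13): 13+25=38≡12 → M
V(21): 21+25=46≡20 → U
L(11): 11+25=36≡10 → K
Z(25): 25+25=50≡24 → Y

EMUKY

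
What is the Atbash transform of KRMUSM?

K(10) → P(15)
R(17) → I(8)
M(12) → N(13)
U(20) → F(5)
S(18) → H(7)
M(12) → N(13)

PINFHN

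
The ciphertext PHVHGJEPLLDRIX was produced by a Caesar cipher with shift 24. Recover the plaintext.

P(15): 15−24=-9≡17 → R
H(7): 7−24=-17≡9 → J
V(21): 21−24=-3≡23 → X
H(7): 7−24=-17≡9 → J
G(6): 6−24=-18≡8 → I
J(9): 9−24=-15≡11 → L
E(4): 4−24=-20≡6 → G
P(15): 15−24=-9≡17 → R
L(11): 11−24=-13≡13 → N
L(11): 11−24=-13≡13 → N
D(3): 3−24=-21≡5 → F
R(17): 17−24=-7≡19 → T
I(8): 8−24=-16≡10 → K
X(23): 23−24=-1≡25 → Z

RJXJILGRNNFTKZ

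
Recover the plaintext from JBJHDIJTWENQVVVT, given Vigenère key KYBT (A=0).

Repeat the key across the ciphertext: KYBTKYBTKYBTKYBT
J(9)−K(10): -1≡25 → Z
B(1)−Y(24): -23≡3 → D
J(9)−B(1): 8 → I
H(7)−T(19): -12≡14 → O
D(3)−K(10): -7≡19 → T
I(8)−Y(24): -16≡10 → K
J(9)−B(1): 8 → I
T(19)−T(19): 0 → A
W(22)−K(10): 12 → M
E(4)−Y(24): -20≡6 → G
N(13)−B(1): 12 → M
Q(16)−T(19): -3≡23 → X
V(21)−K(10): 11 → L
V(21)−Y(24): -3≡23 → X
V(21)−B(1): 20 → U
T(19)−T(19): 0 → A

ZDIOTKIAMGMXLXUA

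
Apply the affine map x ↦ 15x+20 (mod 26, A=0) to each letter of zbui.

fjik

z(25): 15·25+20=395≡5 → f
b(1): 15·1+20=35≡9 → j
u(20): 15·20+20=320≡8 → i
i(8): 15·8+20=140≡10 → k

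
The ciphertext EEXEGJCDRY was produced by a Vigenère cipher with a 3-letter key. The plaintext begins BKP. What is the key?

DUI

Subtract each crib letter from the matching ciphertext letter (mod 26):
E(4)−B(1)=3 → D
E(4)−K(10)=-6≡20 → U
X(23)−P(15)=8 → I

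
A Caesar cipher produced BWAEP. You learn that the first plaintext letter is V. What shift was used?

6

From the crib: B(1)−V(21)=-20≡6, so the shift is 6.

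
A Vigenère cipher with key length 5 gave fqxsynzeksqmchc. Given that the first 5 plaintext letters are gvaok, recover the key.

zvxeo

Subtract each crib letter from the matching ciphertext letter (mod 26):
f(5)−g(6)=-1≡25 → z
q(16)−v(21)=-5≡21 → v
x(23)−a(0)=23 → x
s(18)−o(14)=4 → e
y(24)−k(10)=14 → o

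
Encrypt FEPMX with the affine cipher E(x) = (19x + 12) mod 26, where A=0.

DKLGH

F(5): 19·5+12=107≡3 → D
E(4): 19·4+12=88≡10 → K
P(15): 19·15+12=297≡11 → L
M(12): 19·12+12=240≡6 → G
X(23): 19·23+12=449≡7 → H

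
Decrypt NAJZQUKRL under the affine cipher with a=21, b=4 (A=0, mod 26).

TGZBICENJ

The inverse of 21 mod 26 is 5, since 21·5=105≡1. Apply D(y)=5·(y−4) mod 26:
N(13): 5·(13−4)=45≡19 → T
A(0): 5·(0−4)=-20≡6 → G
J(9): 5·(9−4)=25 → Z
Z(25): 5·(25−4)=105≡1 → B
Q(16): 5·(16−4)=60≡8 → I
U(20): 5·(20−4)=80≡2 → C
K(10): 5·(10−4)=30≡4 → E
R(17): 5·(17−4)=65≡13 → N
L(11): 5·(11−4)=35≡9 → J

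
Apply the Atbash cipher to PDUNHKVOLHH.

P(15) → K(10)
D(3) → W(22)
U(20) → F(5)
N(13) → M(12)
H(7) → S(18)
K(10) → P(15)
V(21) → E(4)
O(14) → L(11)
L(11) → O(14)
H(7) → S(18)
H(7) → S(18)

KWFMSPELOSS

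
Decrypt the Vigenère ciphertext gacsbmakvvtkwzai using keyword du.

dgzyysxqsbqqtfxo

Repeat the key across the ciphertext: dudududududududu
g(6)−d(3): 3 → d
a(0)−u(20): -20≡6 → g
c(2)−d(3): -1≡25 → z
s(18)−u(20): -2≡24 → y
b(1)−d(3): -2≡24 → y
m(12)−u(20): -8≡18 → s
a(0)−d(3): -3≡23 → x
k(10)−u(20): -10≡16 → q
v(21)−d(3): 18 → s
v(21)−u(20): 1 → b
t(19)−d(3): 16 → q
k(10)−u(20): -10≡16 → q
w(22)−d(3): 19 → t
z(25)−u(20): 5 → f
a(0)−d(3): -3≡23 → x
i(8)−u(20): -12≡14 → o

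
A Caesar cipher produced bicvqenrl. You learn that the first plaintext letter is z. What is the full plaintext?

From the crib: b(1)−z(25)=-24≡2, so the shift is 2.
Subtract 2 from each ciphertext letter:
b(1): 1−2=-1≡25 → z
i(8): 8−2=6 → g
c(2): 2−2=0 → a
v(21): 21−2=19 → t
q(16): 16−2=14 → o
e(4): 4−2=2 → c
n(13): 13−2=11 → l
r(17): 17−2=15 → p
l(11): 11−2=9 → j

zgatoclpj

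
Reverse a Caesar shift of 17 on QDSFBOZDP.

ZMBOKXIMY

Q(16): 16−17=-1≡25 → Z
D(3): 3−17=-14≡12 → M
S(18): 18−17=1 → B
F(5): 5−17=-12≡14 → O
B(1): 1−17=-16≡10 → K
O(14): 14−17=-3≡23 → X
Z(25): 25−17=8 → I
D(3): 3−17=-14≡12 → M
P(15): 15−17=-2≡24 → Y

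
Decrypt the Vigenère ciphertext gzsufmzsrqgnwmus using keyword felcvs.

Repeat the key across the ciphertext: felcvsfelcvsfelc
g(6)−f(5): 1 → b
z(25)−e(4): 21 → v
s(18)−l(11): 7 → h
u(20)−c(2): 18 → s
f(5)−v(21): -16≡10 → k
m(12)−s(18): -6≡20 → u
z(25)−f(5): 20 → u
s(18)−e(4): 14 → o
r(17)−l(11): 6 → g
q(16)−c(2): 14 → o
g(6)−v(21): -15≡11 → l
n(13)−s(18): -5≡21 → v
w(22)−f(5): 17 → r
m(12)−e(4): 8 → i
u(20)−l(11): 9 → j
s(18)−c(2): 16 → q

bvhskuuogolvrijq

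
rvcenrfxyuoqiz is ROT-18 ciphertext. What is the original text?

r(17): 17−18=-1≡25 → z
v(21): 21−18=3 → d
c(2): 2−18=-16≡10 → k
e(4): 4−18=-14≡12 → m
n(13): 13−18=-5≡21 → v
r(17): 17−18=-1≡25 → z
f(5): 5−18=-13≡13 → n
x(23): 23−18=5 → f
y(24): 24−18=6 → g
u(20): 20−18=2 → c
o(14): 14−18=-4≡22 → w
q(16): 16−18=-2≡24 → y
i(8): 8−18=-10≡16 → q
z(25): 25−18=7 → h

zdkmvznfgcwyqh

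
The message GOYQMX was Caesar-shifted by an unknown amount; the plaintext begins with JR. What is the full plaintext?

From the crib: G(6)−J(9)=-3≡23, so the shift is 23.
Subtract 23 from each ciphertext letter:
G(6): 6−23=-17≡9 → J
O(14): 14−23=-9≡17 → R
Y(24): 24−23=1 → B
Q(16): 16−23=-7≡19 → T
M(12): 12−23=-11≡15 → P
X(23): 23−23=0 → A

JRBTPA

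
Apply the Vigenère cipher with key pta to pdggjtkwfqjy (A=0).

ewgvctzpffcy

Repeat the key across the message: ptaptaptapta
p(15)+p(15): 30≡4 → e
d(3)+t(19): 22 → w
g(6)+a(0): 6 → g
g(6)+p(15): 21 → v
j(9)+t(19): 28≡2 → c
t(19)+a(0): 19 → t
k(10)+p(15): 25 → z
w(22)+t(19): 41≡15 → p
f(5)+a(0): 5 → f
q(16)+p(15): 31≡5 → f
j(9)+t(19): 28≡2 → c
y(24)+a(0): 24 → y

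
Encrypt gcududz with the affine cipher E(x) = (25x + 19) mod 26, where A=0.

g(6): 25·6+19=169≡13 → n
c(2): 25·2+19=69≡17 → r
u(20): 25·20+19=519≡25 → z
d(3): 25·3+19=94≡16 → q
u(20): 25·20+19=519≡25 → z
d(3): 25·3+19=94≡16 → q
z(25): 25·25+19=644≡20 → u

nrzqzqu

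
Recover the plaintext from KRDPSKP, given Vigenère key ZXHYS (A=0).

Repeat the key across the ciphertext: ZXHYSZX
K(10)−Z(25): -15≡11 → L
R(17)−X(23): -6≡20 → U
D(3)−H(7): -4≡22 → W
P(15)−Y(24): -9≡17 → R
S(18)−S(18): 0 → A
K(10)−Z(25): -15≡11 → L
P(15)−X(23): -8≡18 → S

LUWRALS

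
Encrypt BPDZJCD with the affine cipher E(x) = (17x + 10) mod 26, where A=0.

BFJTHSJ

B(1): 17·1+10=27≡1 → B
P(15): 17·15+10=265≡5 → F
D(3): 17·3+10=61≡9 → J
Z(25): 17·25+10=435≡19 → T
J(9): 17·9+10=163≡7 → H
C(2): 17·2+10=44≡18 → S
D(3): 17·3+10=61≡9 → J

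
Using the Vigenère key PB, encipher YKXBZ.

NLMCO

Repeat the key across the message: PBPBP
Y(24)+P(15): 39≡13 → N
K(10)+B(1): 11 → L
X(23)+P(15): 38≡12 → M
B(1)+B(1): 2 → C
Z(25)+P(15): 40≡14 → O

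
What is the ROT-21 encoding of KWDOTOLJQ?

FRYJOJGEL

K(10): 10+21=31≡5 → F
W(22): 22+21=43≡17 → R
D(3): 3+21=24 → Y
O(14): 14+21=35≡9 → J
T(19): 19+21=40≡14 → O
O(14): 14+21=35≡9 → J
L(11): 11+21=32≡6 → G
J(9): 9+21=30≡4 → E
Q(16): 16+21=37≡11 → L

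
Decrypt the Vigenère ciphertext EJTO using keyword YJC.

GARQ

Repeat the key across the ciphertext: YJCY
E(4)−Y(24): -20≡6 → G
J(9)−J(9): 0 → A
T(19)−C(2): 17 → R
O(14)−Y(24): -10≡16 → Q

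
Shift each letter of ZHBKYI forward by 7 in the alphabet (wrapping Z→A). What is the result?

Z(25): 25+7=32≡6 → G
H(7): 7+7=14 → O
B(1): 1+7=8 → I
K(10): 10+7=17 → R
Y(24): 24+7=31≡5 → F
I(8): 8+7=15 → P

GOIRFP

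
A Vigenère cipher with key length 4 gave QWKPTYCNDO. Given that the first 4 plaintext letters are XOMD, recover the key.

TIYM

Subtract each crib letter from the matching ciphertext letter (mod 26):
Q(16)−X(23)=-7≡19 → T
W(22)−O(14)=8 → I
K(10)−M(12)=-2≡24 → Y
P(15)−D(3)=12 → M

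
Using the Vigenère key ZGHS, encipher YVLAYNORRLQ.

XBSSXTVJQRX

Repeat the key across the message: ZGHSZGHSZGH
Y(24)+Z(25): 49≡23 → X
V(21)+G(6): 27≡1 → B
L(11)+H(7): 18 → S
A(0)+S(18): 18 → S
Y(24)+Z(25): 49≡23 → X
N(13)+G(6): 19 → T
O(14)+H(7): 21 → V
R(17)+S(18): 35≡9 → J
R(17)+Z(25): 42≡16 → Q
L(11)+G(6): 17 → R
Q(16)+H(7): 23 → X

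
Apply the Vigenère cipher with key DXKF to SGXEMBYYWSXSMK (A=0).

VDHJPYIDZPHXPH

Repeat the key across the message: DXKFDXKFDXKFDX
S(18)+D(3): 21 → V
G(6)+X(23): 29≡3 → D
X(23)+K(10): 33≡7 → H
E(4)+F(5): 9 → J
M(12)+D(3): 15 → P
B(1)+X(23): 24 → Y
Y(24)+K(10): 34≡8 → I
Y(24)+F(5): 29≡3 → D
W(22)+D(3): 25 → Z
S(18)+X(23): 41≡15 → P
X(23)+K(10): 33≡7 → H
S(18)+F(5): 23 → X
M(12)+D(3): 15 → P
K(10)+X(23): 33≡7 → H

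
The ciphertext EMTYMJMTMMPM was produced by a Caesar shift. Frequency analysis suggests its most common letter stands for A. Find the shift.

12

The most frequent ciphertext letter is M (appears 6 times).
M is position 12; A is position 0.
Shift = 12.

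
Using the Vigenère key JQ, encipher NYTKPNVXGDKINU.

WOCAYDENPTTYWK

Repeat the key across the message: JQJQJQJQJQJQJQ
N(13)+J(9): 22 → W
Y(24)+Q(16): 40≡14 → O
T(19)+J(9): 28≡2 → C
K(10)+Q(16): 26≡0 → A
P(15)+J(9): 24 → Y
N(13)+Q(16): 29≡3 → D
V(21)+J(9): 30≡4 → E
X(23)+Q(16): 39≡13 → N
G(6)+J(9): 15 → P
D(3)+Q(16): 19 → T
K(10)+J(9): 19 → T
I(8)+Q(16): 24 → Y
N(13)+J(9): 22 → W
U(20)+Q(16): 36≡10 → K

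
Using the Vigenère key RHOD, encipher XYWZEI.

OFKCVP

Repeat the key across the message: RHODRH
X(23)+R(17): 40≡14 → O
Y(24)+H(7): 31≡5 → F
W(22)+O(14): 36≡10 → K
Z(25)+D(3): 28≡2 → C
E(4)+R(17): 21 → V
I(8)+H(7): 15 → P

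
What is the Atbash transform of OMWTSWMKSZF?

LNDGHDNPHAU

O(14) → L(11)
M(12) → N(13)
W(22) → D(3)
T(19) → G(6)
S(18) → H(7)
W(22) → D(3)
M(12) → N(13)
K(10) → P(15)
S(18) → H(7)
Z(25) → A(0)
F(5) → U(20)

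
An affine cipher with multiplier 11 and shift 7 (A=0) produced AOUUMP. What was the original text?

XDNNRW

The inverse of 11 mod 26 is 19, since 11·19=209≡1. Apply D(y)=19·(y−7) mod 26:
A(0): 19·(0−7)=-133≡23 → X
O(14): 19·(14−7)=133≡3 → D
U(20): 19·(20−7)=247≡13 → N
U(20): 19·(20−7)=247≡13 → N
M(12): 19·(12−7)=95≡17 → R
P(15): 19·(15−7)=152≡22 → W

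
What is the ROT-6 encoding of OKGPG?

O(14): 14+6=20 → U
K(10): 10+6=16 → Q
G(6): 6+6=12 → M
P(15): 15+6=21 → V
G(6): 6+6=12 → M

UQMVM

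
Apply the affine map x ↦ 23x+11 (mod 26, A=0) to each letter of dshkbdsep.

d(3): 23·3+11=80≡2 → c
s(18): 23·18+11=425≡9 → j
h(7): 23·7+11=172≡16 → q
k(10): 23·10+11=241≡7 → h
b(1): 23·1+11=34≡8 → i
d(3): 23·3+11=80≡2 → c
s(18): 23·18+11=425≡9 → j
e(4): 23·4+11=103≡25 → z
p(15): 23·15+11=356≡18 → s

cjqhicjzs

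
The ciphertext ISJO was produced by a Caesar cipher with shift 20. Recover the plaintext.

I(8): 8−20=-12≡14 → O
S(18): 18−20=-2≡24 → Y
J(9): 9−20=-11≡15 → P
O(14): 14−20=-6≡20 → U

OYPU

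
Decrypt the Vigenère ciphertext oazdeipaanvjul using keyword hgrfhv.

huiyxniujioonf

Repeat the key across the ciphertext: hgrfhvhgrfhvhg
o(14)−h(7): 7 → h
a(0)−g(6): -6≡20 → u
z(25)−r(17): 8 → i
d(3)−f(5): -2≡24 → y
e(4)−h(7): -3≡23 → x
i(8)−v(21): -13≡13 → n
p(15)−h(7): 8 → i
a(0)−g(6): -6≡20 → u
a(0)−r(17): -17≡9 → j
n(13)−f(5): 8 → i
v(21)−h(7): 14 → o
j(9)−v(21): -12≡14 → o
u(20)−h(7): 13 → n
l(11)−g(6): 5 → f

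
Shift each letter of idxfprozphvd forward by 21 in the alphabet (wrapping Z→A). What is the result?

i(8): 8+21=29≡3 → d
d(3): 3+21=24 → y
x(23): 23+21=44≡18 → s
f(5): 5+21=26≡0 → a
p(15): 15+21=36≡10 → k
r(17): 17+21=38≡12 → m
o(14): 14+21=35≡9 → j
z(25): 25+21=46≡20 → u
p(15): 15+21=36≡10 → k
h(7): 7+21=28≡2 → c
v(21): 21+21=42≡16 → q
d(3): 3+21=24 → y

dysakmjukcqy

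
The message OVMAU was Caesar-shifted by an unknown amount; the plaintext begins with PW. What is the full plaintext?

PWNBV

From the crib: O(14)−P(15)=-1≡25, so the shift is 25.
Subtract 25 from each ciphertext letter:
O(14): 14−25=-11≡15 → P
V(21): 21−25=-4≡22 → W
M(12): 12−25=-13≡13 → N
A(0): 0−25=-25≡1 → B
U(20): 20−25=-5≡21 → V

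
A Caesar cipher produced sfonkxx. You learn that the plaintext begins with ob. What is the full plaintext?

From the crib: s(18)−o(14)=4, so the shift is 4.
Subtract 4 from each ciphertext letter:
s(18): 18−4=14 → o
f(5): 5−4=1 → b
o(14): 14−4=10 → k
n(13): 13−4=9 → j
k(10): 10−4=6 → g
x(23): 23−4=19 → t
x(23): 23−4=19 → t

obkjgtt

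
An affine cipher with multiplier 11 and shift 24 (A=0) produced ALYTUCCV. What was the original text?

The inverse of 11 mod 26 is 19, since 11·19=209≡1. Apply D(y)=19·(y−24) mod 26:
A(0): 19·(0−24)=-456≡12 → M
L(11): 19·(11−24)=-247≡13 → N
Y(24): 19·(24−24)=0 → A
T(19): 19·(19−24)=-95≡9 → J
U(20): 19·(20−24)=-76≡2 → C
C(2): 19·(2−24)=-418≡24 → Y
C(2): 19·(2−24)=-418≡24 → Y
V(21): 19·(21−24)=-57≡21 → V

MNAJCYYV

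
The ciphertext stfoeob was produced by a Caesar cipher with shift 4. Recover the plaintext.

opbkakx

s(18): 18−4=14 → o
t(19): 19−4=15 → p
f(5): 5−4=1 → b
o(14): 14−4=10 → k
e(4): 4−4=0 → a
o(14): 14−4=10 → k
b(1): 1−4=-3≡23 → x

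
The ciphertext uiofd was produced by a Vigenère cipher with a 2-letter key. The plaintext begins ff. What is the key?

pd

Subtract each crib letter from the matching ciphertext letter (mod 26):
u(20)−f(5)=15 → p
i(8)−f(5)=3 → d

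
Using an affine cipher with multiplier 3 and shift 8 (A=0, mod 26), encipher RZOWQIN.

HFYWEGV

R(17): 3·17+8=59≡7 → H
Z(25): 3·25+8=83≡5 → F
O(14): 3·14+8=50≡24 → Y
W(22): 3·22+8=74≡22 → W
Q(16): 3·16+8=56≡4 → E
I(8): 3·8+8=32≡6 → G
N(13): 3·13+8=47≡21 → V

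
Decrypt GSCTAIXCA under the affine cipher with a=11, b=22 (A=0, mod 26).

ICKVYUTKY

The inverse of 11 mod 26 is 19, since 11·19=209≡1. Apply D(y)=19·(y−22) mod 26:
G(6): 19·(6−22)=-304≡8 → I
S(18): 19·(18−22)=-76≡2 → C
C(2): 19·(2−22)=-380≡10 → K
T(19): 19·(19−22)=-57≡21 → V
A(0): 19·(0−22)=-418≡24 → Y
I(8): 19·(8−22)=-266≡20 → U
X(23): 19·(23−22)=19 → T
C(2): 19·(2−22)=-380≡10 → K
A(0): 19·(0−22)=-418≡24 → Y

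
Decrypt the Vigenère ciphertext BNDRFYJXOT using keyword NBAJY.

OMDIHLIXFV

Repeat the key across the ciphertext: NBAJYNBAJY
B(1)−N(13): -12≡14 → O
N(13)−B(1): 12 → M
D(3)−A(0): 3 → D
R(17)−J(9): 8 → I
F(5)−Y(24): -19≡7 → H
Y(24)−N(13): 11 → L
J(9)−B(1): 8 → I
X(23)−A(0): 23 → X
O(14)−J(9): 5 → F
T(19)−Y(24): -5≡21 → V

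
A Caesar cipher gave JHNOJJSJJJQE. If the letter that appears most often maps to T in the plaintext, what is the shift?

The most frequent ciphertext letter is J (appears 6 times).
J is position 9; T is position 19.
Shift = -10≡16.

16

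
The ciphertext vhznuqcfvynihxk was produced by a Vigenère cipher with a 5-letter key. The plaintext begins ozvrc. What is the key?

Subtract each crib letter from the matching ciphertext letter (mod 26):
v(21)−o(14)=7 → h
h(7)−z(25)=-18≡8 → i
z(25)−v(21)=4 → e
n(13)−r(17)=-4≡22 → w
u(20)−c(2)=18 → s

hiews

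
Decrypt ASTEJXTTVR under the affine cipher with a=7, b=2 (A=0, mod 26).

The inverse of 7 mod 26 is 15, since 7·15=105≡1. Apply D(y)=15·(y−2) mod 26:
A(0): 15·(0−2)=-30≡22 → W
S(18): 15·(18−2)=240≡6 → G
T(19): 15·(19−2)=255≡21 → V
E(4): 15·(4−2)=30≡4 → E
J(9): 15·(9−2)=105≡1 → B
X(23): 15·(23−2)=315≡3 → D
T(19): 15·(19−2)=255≡21 → V
T(19): 15·(19−2)=255≡21 → V
V(21): 15·(21−2)=285≡25 → Z
R(17): 15·(17−2)=225≡17 → R

WGVEBDVVZR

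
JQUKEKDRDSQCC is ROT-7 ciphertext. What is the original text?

CJNDXDWKWLJVV

J(9): 9−7=2 → C
Q(16): 16−7=9 → J
U(20): 20−7=13 → N
K(10): 10−7=3 → D
E(4): 4−7=-3≡23 → X
K(10): 10−7=3 → D
D(3): 3−7=-4≡22 → W
R(17): 17−7=10 → K
D(3): 3−7=-4≡22 → W
S(18): 18−7=11 → L
Q(16): 16−7=9 → J
C(2): 2−7=-5≡21 → V
C(2): 2−7=-5≡21 → V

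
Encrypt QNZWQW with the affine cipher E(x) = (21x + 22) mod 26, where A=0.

Q(16): 21·16+22=358≡20 → U
N(13): 21·13+22=295≡9 → J
Z(25): 21·25+22=547≡1 → B
W(22): 21·22+22=484≡16 → Q
Q(16): 21·16+22=358≡20 → U
W(22): 21·22+22=484≡16 → Q

UJBQUQ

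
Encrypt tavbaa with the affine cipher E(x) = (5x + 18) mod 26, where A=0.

jstxss

t(19): 5·19+18=113≡9 → j
a(0): 5·0+18=18 → s
v(21): 5·21+18=123≡19 → t
b(1): 5·1+18=23 → x
a(0): 5·0+18=18 → s
a(0): 5·0+18=18 → s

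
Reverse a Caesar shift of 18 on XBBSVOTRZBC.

X(23): 23−18=5 → F
B(1): 1−18=-17≡9 → J
B(1): 1−18=-17≡9 → J
S(18): 18−18=0 → A
V(21): 21−18=3 → D
O(14): 14−18=-4≡22 → W
T(19): 19−18=1 → B
R(17): 17−18=-1≡25 → Z
Z(25): 25−18=7 → H
B(1): 1−18=-17≡9 → J
C(2): 2−18=-16≡10 → K

FJJADWBZHJK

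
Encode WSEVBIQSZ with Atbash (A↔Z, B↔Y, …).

W(22) → D(3)
S(18) → H(7)
E(4) → V(21)
V(21) → E(4)
B(1) → Y(24)
I(8) → R(17)
Q(16) → J(9)
S(18) → H(7)
Z(25) → A(0)

DHVEYRJHA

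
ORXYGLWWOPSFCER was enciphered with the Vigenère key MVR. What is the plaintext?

Repeat the key across the ciphertext: MVRMVRMVRMVRMVR
O(14)−M(12): 2 → C
R(17)−V(21): -4≡22 → W
X(23)−R(17): 6 → G
Y(24)−M(12): 12 → M
G(6)−V(21): -15≡11 → L
L(11)−R(17): -6≡20 → U
W(22)−M(12): 10 → K
W(22)−V(21): 1 → B
O(14)−R(17): -3≡23 → X
P(15)−M(12): 3 → D
S(18)−V(21): -3≡23 → X
F(5)−R(17): -12≡14 → O
C(2)−M(12): -10≡16 → Q
E(4)−V(21): -17≡9 → J
R(17)−R(17): 0 → A

CWGMLUKBXDXOQJA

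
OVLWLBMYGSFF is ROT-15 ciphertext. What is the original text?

ZGWHWMXJRDQQ

O(14): 14−15=-1≡25 → Z
V(21): 21−15=6 → G
L(11): 11−15=-4≡22 → W
W(22): 22−15=7 → H
L(11): 11−15=-4≡22 → W
B(1): 1−15=-14≡12 → M
M(12): 12−15=-3≡23 → X
Y(24): 24−15=9 → J
G(6): 6−15=-9≡17 → R
S(18): 18−15=3 → D
F(5): 5−15=-10≡16 → Q
F(5): 5−15=-10≡16 → Q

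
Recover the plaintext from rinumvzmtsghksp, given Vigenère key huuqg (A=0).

Repeat the key across the ciphertext: huuqghuuqghuuqg
r(17)−h(7): 10 → k
i(8)−u(20): -12≡14 → o
n(13)−u(20): -7≡19 → t
u(20)−q(16): 4 → e
m(12)−g(6): 6 → g
v(21)−h(7): 14 → o
z(25)−u(20): 5 → f
m(12)−u(20): -8≡18 → s
t(19)−q(16): 3 → d
s(18)−g(6): 12 → m
g(6)−h(7): -1≡25 → z
h(7)−u(20): -13≡13 → n
k(10)−u(20): -10≡16 → q
s(18)−q(16): 2 → c
p(15)−g(6): 9 → j

kotegofsdmznqcj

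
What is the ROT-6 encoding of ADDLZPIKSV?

A(0): 0+6=6 → G
D(3): 3+6=9 → J
D(3): 3+6=9 → J
L(11): 11+6=17 → R
Z(25): 25+6=31≡5 → F
P(15): 15+6=21 → V
I(8): 8+6=14 → O
K(10): 10+6=16 → Q
S(18): 18+6=24 → Y
V(21): 21+6=27≡1 → B

GJJRFVOQYB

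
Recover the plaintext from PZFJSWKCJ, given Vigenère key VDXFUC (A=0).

UWIEYUPZM

Repeat the key across the ciphertext: VDXFUCVDX
P(15)−V(21): -6≡20 → U
Z(25)−D(3): 22 → W
F(5)−X(23): -18≡8 → I
J(9)−F(5): 4 → E
S(18)−U(20): -2≡24 → Y
W(22)−C(2): 20 → U
K(10)−V(21): -11≡15 → P
C(2)−D(3): -1≡25 → Z
J(9)−X(23): -14≡12 → M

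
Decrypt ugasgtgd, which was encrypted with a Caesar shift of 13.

u(20): 20−13=7 → h
g(6): 6−13=-7≡19 → t
a(0): 0−13=-13≡13 → n
s(18): 18−13=5 → f
g(6): 6−13=-7≡19 → t
t(19): 19−13=6 → g
g(6): 6−13=-7≡19 → t
d(3): 3−13=-10≡16 → q

htnftgtq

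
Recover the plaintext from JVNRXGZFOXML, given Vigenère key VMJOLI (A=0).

Repeat the key across the ciphertext: VMJOLIVMJOLI
J(9)−V(21): -12≡14 → O
V(21)−M(12): 9 → J
N(13)−J(9): 4 → E
R(17)−O(14): 3 → D
X(23)−L(11): 12 → M
G(6)−I(8): -2≡24 → Y
Z(25)−V(21): 4 → E
F(5)−M(12): -7≡19 → T
O(14)−J(9): 5 → F
X(23)−O(14): 9 → J
M(12)−L(11): 1 → B
L(11)−I(8): 3 → D

OJEDMYETFJBD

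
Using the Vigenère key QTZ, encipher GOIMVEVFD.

Repeat the key across the message: QTZQTZQTZ
G(6)+Q(16): 22 → W
O(14)+T(19): 33≡7 → H
I(8)+Z(25): 33≡7 → H
M(12)+Q(16): 28≡2 → C
V(21)+T(19): 40≡14 → O
E(4)+Z(25): 29≡3 → D
V(21)+Q(16): 37≡11 → L
F(5)+T(19): 24 → Y
D(3)+Z(25): 28≡2 → C

WHHCODLYC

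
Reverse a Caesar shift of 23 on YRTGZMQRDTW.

BUWJCPTUGWZ

Y(24): 24−23=1 → B
R(17): 17−23=-6≡20 → U
T(19): 19−23=-4≡22 → W
G(6): 6−23=-17≡9 → J
Z(25): 25−23=2 → C
M(12): 12−23=-11≡15 → P
Q(16): 16−23=-7≡19 → T
R(17): 17−23=-6≡20 → U
D(3): 3−23=-20≡6 → G
T(19): 19−23=-4≡22 → W
W(22): 22−23=-1≡25 → Z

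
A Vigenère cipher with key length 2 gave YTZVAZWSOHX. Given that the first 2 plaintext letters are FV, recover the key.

Subtract each crib letter from the matching ciphertext letter (mod 26):
Y(24)−F(5)=19 → T
T(19)−V(21)=-2≡24 → Y

TY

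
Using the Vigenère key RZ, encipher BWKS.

Repeat the key across the message: RZRZ
B(1)+R(17): 18 → S
W(22)+Z(25): 47≡21 → V
K(10)+R(17): 27≡1 → B
S(18)+Z(25): 43≡17 → R

SVBR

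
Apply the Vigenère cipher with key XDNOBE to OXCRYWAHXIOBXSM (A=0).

Repeat the key across the message: XDNOBEXDNOBEXDN
O(14)+X(23): 37≡11 → L
X(23)+D(3): 26≡0 → A
C(2)+N(13): 15 → P
R(17)+O(14): 31≡5 → F
Y(24)+B(1): 25 → Z
W(22)+E(4): 26≡0 → A
A(0)+X(23): 23 → X
H(7)+D(3): 10 → K
X(23)+N(13): 36≡10 → K
I(8)+O(14): 22 → W
O(14)+B(1): 15 → P
B(1)+E(4): 5 → F
X(23)+X(23): 46≡20 → U
S(18)+D(3): 21 → V
M(12)+N(13): 25 → Z

LAPFZAXKKWPFUVZ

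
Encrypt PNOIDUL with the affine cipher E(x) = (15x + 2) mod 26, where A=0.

P(15): 15·15+2=227≡19 → T
N(13): 15·13+2=197≡15 → P
O(14): 15·14+2=212≡4 → E
I(8): 15·8+2=122≡18 → S
D(3): 15·3+2=47≡21 → V
U(20): 15·20+2=302≡16 → Q
L(11): 15·11+2=167≡11 → L

TPESVQL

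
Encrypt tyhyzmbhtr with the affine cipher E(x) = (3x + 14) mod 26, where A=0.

tijilyrjtn

t(19): 3·19+14=71≡19 → t
y(24): 3·24+14=86≡8 → i
h(7): 3·7+14=35≡9 → j
y(24): 3·24+14=86≡8 → i
z(25): 3·25+14=89≡11 → l
m(12): 3·12+14=50≡24 → y
b(1): 3·1+14=17 → r
h(7): 3·7+14=35≡9 → j
t(19): 3·19+14=71≡19 → t
r(17): 3·17+14=65≡13 → n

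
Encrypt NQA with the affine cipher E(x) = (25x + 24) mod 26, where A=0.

N(13): 25·13+24=349≡11 → L
Q(16): 25·16+24=424≡8 → I
A(0): 25·0+24=24 → Y

LIY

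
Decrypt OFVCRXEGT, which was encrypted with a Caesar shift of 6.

O(14): 14−6=8 → I
F(5): 5−6=-1≡25 → Z
V(21): 21−6=15 → P
C(2): 2−6=-4≡22 → W
R(17): 17−6=11 → L
X(23): 23−6=17 → R
E(4): 4−6=-2≡24 → Y
G(6): 6−6=0 → A
T(19): 19−6=13 → N

IZPWLRYAN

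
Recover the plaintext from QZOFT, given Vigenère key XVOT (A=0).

TEAMW

Repeat the key across the ciphertext: XVOTX
Q(16)−X(23): -7≡19 → T
Z(25)−V(21): 4 → E
O(14)−O(14): 0 → A
F(5)−T(19): -14≡12 → M
T(19)−X(23): -4≡22 → W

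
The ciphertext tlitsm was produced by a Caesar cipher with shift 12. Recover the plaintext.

hzwhga

t(19): 19−12=7 → h
l(11): 11−12=-1≡25 → z
i(8): 8−12=-4≡22 → w
t(19): 19−12=7 → h
s(18): 18−12=6 → g
m(12): 12−12=0 → a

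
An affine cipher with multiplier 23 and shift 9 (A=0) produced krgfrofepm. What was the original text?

rgbkghktyz

The inverse of 23 mod 26 is 17, since 23·17=391≡1. Apply D(y)=17·(y−9) mod 26:
k(10): 17·(10−9)=17 → r
r(17): 17·(17−9)=136≡6 → g
g(6): 17·(6−9)=-51≡1 → b
f(5): 17·(5−9)=-68≡10 → k
r(17): 17·(17−9)=136≡6 → g
o(14): 17·(14−9)=85≡7 → h
f(5): 17·(5−9)=-68≡10 → k
e(4): 17·(4−9)=-85≡19 → t
p(15): 17·(15−9)=102≡24 → y
m(12): 17·(12−9)=51≡25 → z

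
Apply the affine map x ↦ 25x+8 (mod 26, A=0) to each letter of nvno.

n(13): 25·13+8=333≡21 → v
v(21): 25·21+8=533≡13 → n
n(13): 25·13+8=333≡21 → v
o(14): 25·14+8=358≡20 → u

vnvu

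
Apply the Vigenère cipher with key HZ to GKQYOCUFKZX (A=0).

Repeat the key across the message: HZHZHZHZHZH
G(6)+H(7): 13 → N
K(10)+Z(25): 35≡9 → J
Q(16)+H(7): 23 → X
Y(24)+Z(25): 49≡23 → X
O(14)+H(7): 21 → V
C(2)+Z(25): 27≡1 → B
U(20)+H(7): 27≡1 → B
F(5)+Z(25): 30≡4 → E
K(10)+H(7): 17 → R
Z(25)+Z(25): 50≡24 → Y
X(23)+H(7): 30≡4 → E

NJXXVBBERYE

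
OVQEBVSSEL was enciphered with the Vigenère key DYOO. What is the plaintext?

LXCQYXEEBN

Repeat the key across the ciphertext: DYOODYOODY
O(14)−D(3): 11 → L
V(21)−Y(24): -3≡23 → X
Q(16)−O(14): 2 → C
E(4)−O(14): -10≡16 → Q
B(1)−D(3): -2≡24 → Y
V(21)−Y(24): -3≡23 → X
S(18)−O(14): 4 → E
S(18)−O(14): 4 → E
E(4)−D(3): 1 → B
L(11)−Y(24): -13≡13 → N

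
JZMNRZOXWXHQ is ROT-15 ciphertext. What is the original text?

J(9): 9−15=-6≡20 → U
Z(25): 25−15=10 → K
M(12): 12−15=-3≡23 → X
N(13): 13−15=-2≡24 → Y
R(17): 17−15=2 → C
Z(25): 25−15=10 → K
O(14): 14−15=-1≡25 → Z
X(23): 23−15=8 → I
W(22): 22−15=7 → H
X(23): 23−15=8 → I
H(7): 7−15=-8≡18 → S
Q(16): 16−15=1 → B

UKXYCKZIHISB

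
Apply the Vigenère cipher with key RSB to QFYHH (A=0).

HXZYZ

Repeat the key across the message: RSBRS
Q(16)+R(17): 33≡7 → H
F(5)+S(18): 23 → X
Y(24)+B(1): 25 → Z
H(7)+R(17): 24 → Y
H(7)+S(18): 25 → Z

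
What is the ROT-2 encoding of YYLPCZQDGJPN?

Y(24): 24+2=26≡0 → A
Y(24): 24+2=26≡0 → A
L(11): 11+2=13 → N
P(15): 15+2=17 → R
C(2): 2+2=4 → E
Z(25): 25+2=27≡1 → B
Q(16): 16+2=18 → S
D(3): 3+2=5 → F
G(6): 6+2=8 → I
J(9): 9+2=11 → L
P(15): 15+2=17 → R
N(13): 13+2=15 → P

AANREBSFILRP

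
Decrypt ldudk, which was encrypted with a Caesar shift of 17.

l(11): 11−17=-6≡20 → u
d(3): 3−17=-14≡12 → m
u(20): 20−17=3 → d
d(3): 3−17=-14≡12 → m
k(10): 10−17=-7≡19 → t

umdmt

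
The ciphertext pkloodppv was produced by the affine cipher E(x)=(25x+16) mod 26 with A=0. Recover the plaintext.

The inverse of 25 mod 26 is 25, since 25·25=625≡1. Apply D(y)=25·(y−16) mod 26:
p(15): 25·(15−16)=-25≡1 → b
k(10): 25·(10−16)=-150≡6 → g
l(11): 25·(11−16)=-125≡5 → f
o(14): 25·(14−16)=-50≡2 → c
o(14): 25·(14−16)=-50≡2 → c
d(3): 25·(3−16)=-325≡13 → n
p(15): 25·(15−16)=-25≡1 → b
p(15): 25·(15−16)=-25≡1 → b
v(21): 25·(21−16)=125≡21 → v

bgfccnbbv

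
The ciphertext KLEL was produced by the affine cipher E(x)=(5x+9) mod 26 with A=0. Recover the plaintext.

VQZQ

The inverse of 5 mod 26 is 21, since 5·21=105≡1. Apply D(y)=21·(y−9) mod 26:
K(10): 21·(10−9)=21 → V
L(11): 21·(11−9)=42≡16 → Q
E(4): 21·(4−9)=-105≡25 → Z
L(11): 21·(11−9)=42≡16 → Q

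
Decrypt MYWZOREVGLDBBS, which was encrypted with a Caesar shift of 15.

M(12): 12−15=-3≡23 → X
Y(24): 24−15=9 → J
W(22): 22−15=7 → H
Z(25): 25−15=10 → K
O(14): 14−15=-1≡25 → Z
R(17): 17−15=2 → C
E(4): 4−15=-11≡15 → P
V(21): 21−15=6 → G
G(6): 6−15=-9≡17 → R
L(11): 11−15=-4≡22 → W
D(3): 3−15=-12≡14 → O
B(1): 1−15=-14≡12 → M
B(1): 1−15=-14≡12 → M
S(18): 18−15=3 → D

XJHKZCPGRWOMMD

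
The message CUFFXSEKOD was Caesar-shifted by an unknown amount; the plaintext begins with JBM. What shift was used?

19

From the crib: C(2)−J(9)=-7≡19, so the shift is 19.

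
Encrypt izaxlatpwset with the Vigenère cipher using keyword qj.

Repeat the key across the message: qjqjqjqjqjqj
i(8)+q(16): 24 → y
z(25)+j(9): 34≡8 → i
a(0)+q(16): 16 → q
x(23)+j(9): 32≡6 → g
l(11)+q(16): 27≡1 → b
a(0)+j(9): 9 → j
t(19)+q(16): 35≡9 → j
p(15)+j(9): 24 → y
w(22)+q(16): 38≡12 → m
s(18)+j(9): 27≡1 → b
e(4)+q(16): 20 → u
t(19)+j(9): 28≡2 → c

yiqgbjjymbuc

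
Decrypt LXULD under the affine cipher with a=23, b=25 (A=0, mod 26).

The inverse of 23 mod 26 is 17, since 23·17=391≡1. Apply D(y)=17·(y−25) mod 26:
L(11): 17·(11−25)=-238≡22 → W
X(23): 17·(23−25)=-34≡18 → S
U(20): 17·(20−25)=-85≡19 → T
L(11): 17·(11−25)=-238≡22 → W
D(3): 17·(3−25)=-374≡16 → Q

WSTWQ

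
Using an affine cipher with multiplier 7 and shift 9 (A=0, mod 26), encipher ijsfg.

i(8): 7·8+9=65≡13 → n
j(9): 7·9+9=72≡20 → u
s(18): 7·18+9=135≡5 → f
f(5): 7·5+9=44≡18 → s
g(6): 7·6+9=51≡25 → z

nufsz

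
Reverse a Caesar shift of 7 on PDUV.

P(15): 15−7=8 → I
D(3): 3−7=-4≡22 → W
U(20): 20−7=13 → N
V(21): 21−7=14 → O

IWNO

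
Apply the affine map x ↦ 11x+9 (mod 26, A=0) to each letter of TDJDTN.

KQEQKW

T(19): 11·19+9=218≡10 → K
D(3): 11·3+9=42≡16 → Q
J(9): 11·9+9=108≡4 → E
D(3): 11·3+9=42≡16 → Q
T(19): 11·19+9=218≡10 → K
N(13): 11·13+9=152≡22 → W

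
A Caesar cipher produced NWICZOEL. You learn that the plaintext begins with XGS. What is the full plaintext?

From the crib: N(13)−X(23)=-10≡16, so the shift is 16.
Subtract 16 from each ciphertext letter:
N(13): 13−16=-3≡23 → X
W(22): 22−16=6 → G
I(8): 8−16=-8≡18 → S
C(2): 2−16=-14≡12 → M
Z(25): 25−16=9 → J
O(14): 14−16=-2≡24 → Y
E(4): 4−16=-12≡14 → O
L(11): 11−16=-5≡21 → V

XGSMJYOV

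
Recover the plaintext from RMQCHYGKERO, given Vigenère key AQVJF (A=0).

RWVTCYQPVMO

Repeat the key across the ciphertext: AQVJFAQVJFA
R(17)−A(0): 17 → R
M(12)−Q(16): -4≡22 → W
Q(16)−V(21): -5≡21 → V
C(2)−J(9): -7≡19 → T
H(7)−F(5): 2 → C
Y(24)−A(0): 24 → Y
G(6)−Q(16): -10≡16 → Q
K(10)−V(21): -11≡15 → P
E(4)−J(9): -5≡21 → V
R(17)−F(5): 12 → M
O(14)−A(0): 14 → O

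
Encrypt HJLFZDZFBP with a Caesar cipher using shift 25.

GIKEYCYEAO

H(7): 7+25=32≡6 → G
J(9): 9+25=34≡8 → I
L(11): 11+25=36≡10 → K
F(5): 5+25=30≡4 → E
Z(25): 25+25=50≡24 → Y
D(3): 3+25=28≡2 → C
Z(25): 25+25=50≡24 → Y
F(5): 5+25=30≡4 → E
B(1): 1+25=26≡0 → A
P(15): 15+25=40≡14 → O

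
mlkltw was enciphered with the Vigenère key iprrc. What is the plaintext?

Repeat the key across the ciphertext: iprrci
m(12)−i(8): 4 → e
l(11)−p(15): -4≡22 → w
k(10)−r(17): -7≡19 → t
l(11)−r(17): -6≡20 → u
t(19)−c(2): 17 → r
w(22)−i(8): 14 → o

ewturo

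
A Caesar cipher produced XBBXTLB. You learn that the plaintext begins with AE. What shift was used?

23

From the crib: X(23)−A(0)=23, so the shift is 23.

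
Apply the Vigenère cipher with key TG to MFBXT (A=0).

Repeat the key across the message: TGTGT
M(12)+T(19): 31≡5 → F
F(5)+G(6): 11 → L
B(1)+T(19): 20 → U
X(23)+G(6): 29≡3 → D
T(19)+T(19): 38≡12 → M

FLUDM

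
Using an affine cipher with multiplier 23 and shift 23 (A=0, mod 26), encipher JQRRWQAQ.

J(9): 23·9+23=230≡22 → W
Q(16): 23·16+23=391≡1 → B
R(17): 23·17+23=414≡24 → Y
R(17): 23·17+23=414≡24 → Y
W(22): 23·22+23=529≡9 → J
Q(16): 23·16+23=391≡1 → B
A(0): 23·0+23=23 → X
Q(16): 23·16+23=391≡1 → B

WBYYJBXB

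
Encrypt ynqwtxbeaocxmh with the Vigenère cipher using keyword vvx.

Repeat the key across the message: vvxvvxvvxvvxvv
y(24)+v(21): 45≡19 → t
n(13)+v(21): 34≡8 → i
q(16)+x(23): 39≡13 → n
w(22)+v(21): 43≡17 → r
t(19)+v(21): 40≡14 → o
x(23)+x(23): 46≡20 → u
b(1)+v(21): 22 → w
e(4)+v(21): 25 → z
a(0)+x(23): 23 → x
o(14)+v(21): 35≡9 → j
c(2)+v(21): 23 → x
x(23)+x(23): 46≡20 → u
m(12)+v(21): 33≡7 → h
h(7)+v(21): 28≡2 → c

tinrouwzxjxuhc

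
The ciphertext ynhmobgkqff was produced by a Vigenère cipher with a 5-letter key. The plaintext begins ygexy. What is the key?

Subtract each crib letter from the matching ciphertext letter (mod 26):
y(24)−y(24)=0 → a
n(13)−g(6)=7 → h
h(7)−e(4)=3 → d
m(12)−x(23)=-11≡15 → p
o(14)−y(24)=-10≡16 → q

ahdpq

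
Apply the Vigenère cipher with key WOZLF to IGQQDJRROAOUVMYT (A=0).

Repeat the key across the message: WOZLFWOZLFWOZLFW
I(8)+W(22): 30≡4 → E
G(6)+O(14): 20 → U
Q(16)+Z(25): 41≡15 → P
Q(16)+L(11): 27≡1 → B
D(3)+F(5): 8 → I
J(9)+W(22): 31≡5 → F
R(17)+O(14): 31≡5 → F
R(17)+Z(25): 42≡16 → Q
O(14)+L(11): 25 → Z
A(0)+F(5): 5 → F
O(14)+W(22): 36≡10 → K
U(20)+O(14): 34≡8 → I
V(21)+Z(25): 46≡20 → U
M(12)+L(11): 23 → X
Y(24)+F(5): 29≡3 → D
T(19)+W(22): 41≡15 → P

EUPBIFFQZFKIUXDP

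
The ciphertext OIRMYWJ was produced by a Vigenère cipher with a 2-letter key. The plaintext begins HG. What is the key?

HC

Subtract each crib letter from the matching ciphertext letter (mod 26):
O(14)−H(7)=7 → H
I(8)−G(6)=2 → C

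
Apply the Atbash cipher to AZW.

ZAD

A(0) → Z(25)
Z(25) → A(0)
W(22) → D(3)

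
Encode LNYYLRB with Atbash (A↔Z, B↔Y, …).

L(11) → O(14)
N(13) → M(12)
Y(24) → B(1)
Y(24) → B(1)
L(11) → O(14)
R(17) → I(8)
B(1) → Y(24)

OMBBOIY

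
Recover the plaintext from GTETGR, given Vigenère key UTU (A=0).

MAKZNX

Repeat the key across the ciphertext: UTUUTU
G(6)−U(20): -14≡12 → M
T(19)−T(19): 0 → A
E(4)−U(20): -16≡10 → K
T(19)−U(20): -1≡25 → Z
G(6)−T(19): -13≡13 → N
R(17)−U(20): -3≡23 → X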